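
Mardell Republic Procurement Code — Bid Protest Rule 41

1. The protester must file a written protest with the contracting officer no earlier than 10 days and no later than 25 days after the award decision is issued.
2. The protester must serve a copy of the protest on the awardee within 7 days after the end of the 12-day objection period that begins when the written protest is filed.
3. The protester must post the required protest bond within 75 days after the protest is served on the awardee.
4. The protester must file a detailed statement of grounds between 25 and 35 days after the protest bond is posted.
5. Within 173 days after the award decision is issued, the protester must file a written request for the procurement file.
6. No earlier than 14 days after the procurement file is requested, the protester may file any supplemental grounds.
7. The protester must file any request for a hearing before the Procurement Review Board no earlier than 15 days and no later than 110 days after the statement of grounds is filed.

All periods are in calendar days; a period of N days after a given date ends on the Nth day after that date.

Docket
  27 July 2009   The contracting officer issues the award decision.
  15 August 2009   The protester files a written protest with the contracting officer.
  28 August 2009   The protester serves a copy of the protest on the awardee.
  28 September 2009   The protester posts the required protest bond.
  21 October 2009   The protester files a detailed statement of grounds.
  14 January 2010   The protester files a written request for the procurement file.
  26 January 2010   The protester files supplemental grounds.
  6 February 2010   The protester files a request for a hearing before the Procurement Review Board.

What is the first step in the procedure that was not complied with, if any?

Step 1: the window is 10–25 days after 27 July 2009 (when the award decision is issued), so 6 August 2009 through 21 August 2009; done 15 August 2009, which is between those dates.
Step 2: 7 days after 27 August 2009 (end of the 12-day objection period, which began when the written protest is filed on 15 August 2009) is 3 September 2009; 28 August 2009 is within that limit.
Step 3: 75 days after 28 August 2009 (when the protest is served on the awardee) is 11 November 2009; completed 28 September 2009, before the deadline.
Step 4: the window is 25–35 days after 28 September 2009 (when the protest bond is posted), so 23 October 2009 through 2 November 2009; 21 October 2009 is 2 days too early.

Step 4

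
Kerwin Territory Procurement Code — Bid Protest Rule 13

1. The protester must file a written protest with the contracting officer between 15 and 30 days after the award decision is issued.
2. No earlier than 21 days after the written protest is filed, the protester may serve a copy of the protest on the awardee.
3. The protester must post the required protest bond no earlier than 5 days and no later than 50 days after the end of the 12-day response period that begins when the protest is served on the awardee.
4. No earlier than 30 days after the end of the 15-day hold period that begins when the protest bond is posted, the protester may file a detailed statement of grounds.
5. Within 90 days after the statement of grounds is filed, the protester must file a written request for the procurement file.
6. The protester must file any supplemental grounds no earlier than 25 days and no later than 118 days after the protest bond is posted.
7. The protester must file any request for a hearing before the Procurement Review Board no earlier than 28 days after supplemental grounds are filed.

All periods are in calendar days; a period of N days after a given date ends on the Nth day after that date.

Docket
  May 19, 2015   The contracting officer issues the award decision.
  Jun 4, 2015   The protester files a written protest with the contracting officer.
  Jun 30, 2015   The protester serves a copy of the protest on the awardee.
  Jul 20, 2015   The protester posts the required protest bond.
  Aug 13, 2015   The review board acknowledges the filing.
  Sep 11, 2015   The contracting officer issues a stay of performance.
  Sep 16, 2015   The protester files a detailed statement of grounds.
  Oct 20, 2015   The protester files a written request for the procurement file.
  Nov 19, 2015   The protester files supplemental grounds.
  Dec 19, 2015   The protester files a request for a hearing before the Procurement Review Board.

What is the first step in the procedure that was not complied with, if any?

Step 1 — 15 and 30 days from May 19, 2015 (when the award decision is issued) are Jun 3, 2015 and Jun 18, 2015 respectively; Jun 4, 2015 falls inside that range.
Step 2 — must wait 21 days from Jun 4, 2015 (when the written protest is filed), so not before Jun 25, 2015; Jun 30, 2015 is on or after that date.
Step 3 — 5 and 50 days from Jul 12, 2015 (end of the 12-day response period, which began when the protest is served on the awardee on Jun 30, 2015) are Jul 17, 2015 and Aug 31, 2015 respectively; done Jul 20, 2015, which is between those dates.
Step 4 — must wait 30 days from Aug 4, 2015 (end of the 15-day hold period, which began when the protest bond is posted on Jul 20, 2015), so not before Sep 3, 2015; Sep 16, 2015 is on or after that date.
Step 5 — counting 90 days from Sep 16, 2015 (when the statement of grounds is filed) gives a deadline of Dec 15, 2015; done Oct 20, 2015 — timely.
Step 6 — 25 and 118 days from Jul 20, 2015 (when the protest bond is posted) are Aug 14, 2015 and Nov 15, 2015 respectively; done Nov 19, 2015 — 4 days after the window closed.

Step 6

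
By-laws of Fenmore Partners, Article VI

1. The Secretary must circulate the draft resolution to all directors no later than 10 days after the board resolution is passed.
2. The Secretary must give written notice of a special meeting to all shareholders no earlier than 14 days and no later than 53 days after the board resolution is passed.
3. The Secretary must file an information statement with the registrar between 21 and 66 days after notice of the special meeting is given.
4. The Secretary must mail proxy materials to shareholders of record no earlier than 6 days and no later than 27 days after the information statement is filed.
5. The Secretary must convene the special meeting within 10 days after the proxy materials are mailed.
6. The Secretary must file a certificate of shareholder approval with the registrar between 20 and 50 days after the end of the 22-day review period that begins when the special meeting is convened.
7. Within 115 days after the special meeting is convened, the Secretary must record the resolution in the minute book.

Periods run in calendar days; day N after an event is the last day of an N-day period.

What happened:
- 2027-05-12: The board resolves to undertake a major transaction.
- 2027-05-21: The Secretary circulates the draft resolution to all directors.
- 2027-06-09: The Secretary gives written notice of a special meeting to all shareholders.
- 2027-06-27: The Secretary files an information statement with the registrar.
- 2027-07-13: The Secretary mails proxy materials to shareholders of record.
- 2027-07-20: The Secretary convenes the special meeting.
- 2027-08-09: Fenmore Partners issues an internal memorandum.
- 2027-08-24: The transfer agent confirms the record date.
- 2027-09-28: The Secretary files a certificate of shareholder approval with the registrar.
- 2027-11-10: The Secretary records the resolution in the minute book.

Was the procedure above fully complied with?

No

(1) due by 2027-05-12 + 10 days = 2027-05-22; 2027-05-21 is within that limit.
(2) the permitted window runs from 2027-05-12 + 14 = 2027-05-26 to 2027-05-12 + 53 = 2027-07-04; 2027-06-09 falls inside that range.
(3) the permitted window runs from 2027-06-09 + 21 = 2027-06-30 to 2027-06-09 + 66 = 2027-08-14; 2027-06-27 is 3 days too early.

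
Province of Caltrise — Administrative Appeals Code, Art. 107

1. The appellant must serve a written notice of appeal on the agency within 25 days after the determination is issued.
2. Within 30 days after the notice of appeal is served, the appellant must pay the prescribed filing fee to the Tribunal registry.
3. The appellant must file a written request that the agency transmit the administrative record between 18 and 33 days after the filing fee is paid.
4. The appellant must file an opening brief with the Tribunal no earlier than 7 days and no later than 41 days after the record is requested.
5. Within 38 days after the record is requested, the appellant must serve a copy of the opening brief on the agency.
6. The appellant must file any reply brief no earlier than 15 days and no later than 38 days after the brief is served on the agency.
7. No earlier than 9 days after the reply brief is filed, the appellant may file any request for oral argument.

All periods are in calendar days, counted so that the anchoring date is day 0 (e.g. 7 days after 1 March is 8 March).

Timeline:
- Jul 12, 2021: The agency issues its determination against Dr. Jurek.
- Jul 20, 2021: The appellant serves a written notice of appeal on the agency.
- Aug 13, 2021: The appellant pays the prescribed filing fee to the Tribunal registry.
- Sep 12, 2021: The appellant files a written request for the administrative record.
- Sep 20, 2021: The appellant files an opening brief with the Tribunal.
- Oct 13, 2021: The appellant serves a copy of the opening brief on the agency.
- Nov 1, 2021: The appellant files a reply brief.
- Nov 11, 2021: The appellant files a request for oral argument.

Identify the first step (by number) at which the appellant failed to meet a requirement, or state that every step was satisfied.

None — every step was satisfied

Step 1: 25 days after Jul 12, 2021 (when the determination is issued) is Aug 6, 2021; Jul 20, 2021 is within that limit.
Step 2: 30 days after Jul 20, 2021 (when the notice of appeal is served) is Aug 19, 2021; completed Aug 13, 2021, before the deadline.
Step 3: the window is 18–33 days after Aug 13, 2021 (when the filing fee is paid), so Aug 31, 2021 through Sep 15, 2021; Sep 12, 2021 falls inside that range.
Step 4: the window is 7–41 days after Sep 12, 2021 (when the record is requested), so Sep 19, 2021 through Oct 23, 2021; done Sep 20, 2021 — within the window.
Step 5: 38 days after Sep 12, 2021 (when the record is requested) is Oct 20, 2021; done Oct 13, 2021 — timely.
Step 6: the window is 15–38 days after Oct 13, 2021 (when the brief is served on the agency), so Oct 28, 2021 through Nov 20, 2021; done Nov 1, 2021 — within the window.
Step 7: the earliest permitted date is 9 days after Nov 1, 2021 (when the reply brief is filed), i.e. Nov 10, 2021; done Nov 11, 2021 — permitted.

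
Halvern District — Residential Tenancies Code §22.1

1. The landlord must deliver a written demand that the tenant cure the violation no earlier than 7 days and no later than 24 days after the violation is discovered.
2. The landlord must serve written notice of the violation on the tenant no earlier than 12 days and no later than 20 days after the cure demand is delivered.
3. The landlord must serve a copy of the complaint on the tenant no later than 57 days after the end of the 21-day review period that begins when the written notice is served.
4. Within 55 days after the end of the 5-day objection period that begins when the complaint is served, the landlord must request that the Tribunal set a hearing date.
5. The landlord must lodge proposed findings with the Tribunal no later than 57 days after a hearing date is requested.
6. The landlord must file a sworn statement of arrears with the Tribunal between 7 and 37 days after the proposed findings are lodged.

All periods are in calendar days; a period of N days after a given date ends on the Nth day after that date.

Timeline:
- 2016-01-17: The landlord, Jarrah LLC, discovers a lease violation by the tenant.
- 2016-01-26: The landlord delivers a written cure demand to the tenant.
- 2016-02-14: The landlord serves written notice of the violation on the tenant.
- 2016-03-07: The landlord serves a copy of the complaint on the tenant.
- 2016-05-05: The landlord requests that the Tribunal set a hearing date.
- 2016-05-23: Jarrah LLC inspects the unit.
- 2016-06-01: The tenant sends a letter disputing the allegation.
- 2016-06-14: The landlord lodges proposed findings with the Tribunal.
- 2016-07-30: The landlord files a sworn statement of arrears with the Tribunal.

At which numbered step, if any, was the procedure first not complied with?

Step 1 — 7 and 24 days from 2016-01-17 (when the violation is discovered) are 2016-01-24 and 2016-02-10 respectively; done 2016-01-26 — within the window.
Step 2 — 12 and 20 days from 2016-01-26 (when the cure demand is delivered) are 2016-02-07 and 2016-02-15 respectively; 2016-02-14 falls inside that range.
Step 3 — counting 57 days from 2016-03-06 (end of the 21-day review period, which began when the written notice is served on 2016-02-14) gives a deadline of 2016-05-02; done 2016-03-07 — timely.
Step 4 — counting 55 days from 2016-03-12 (end of the 5-day objection period, which began when the complaint is served on 2016-03-07) gives a deadline of 2016-05-06; done 2016-05-05 — timely.
Step 5 — counting 57 days from 2016-05-05 (when a hearing date is requested) gives a deadline of 2016-07-01; done 2016-06-14 — timely.
Step 6 — 7 and 37 days from 2016-06-14 (when the proposed findings are lodged) are 2016-06-21 and 2016-07-21 respectively; done 2016-07-30 — 9 days after the window closed.

Step 6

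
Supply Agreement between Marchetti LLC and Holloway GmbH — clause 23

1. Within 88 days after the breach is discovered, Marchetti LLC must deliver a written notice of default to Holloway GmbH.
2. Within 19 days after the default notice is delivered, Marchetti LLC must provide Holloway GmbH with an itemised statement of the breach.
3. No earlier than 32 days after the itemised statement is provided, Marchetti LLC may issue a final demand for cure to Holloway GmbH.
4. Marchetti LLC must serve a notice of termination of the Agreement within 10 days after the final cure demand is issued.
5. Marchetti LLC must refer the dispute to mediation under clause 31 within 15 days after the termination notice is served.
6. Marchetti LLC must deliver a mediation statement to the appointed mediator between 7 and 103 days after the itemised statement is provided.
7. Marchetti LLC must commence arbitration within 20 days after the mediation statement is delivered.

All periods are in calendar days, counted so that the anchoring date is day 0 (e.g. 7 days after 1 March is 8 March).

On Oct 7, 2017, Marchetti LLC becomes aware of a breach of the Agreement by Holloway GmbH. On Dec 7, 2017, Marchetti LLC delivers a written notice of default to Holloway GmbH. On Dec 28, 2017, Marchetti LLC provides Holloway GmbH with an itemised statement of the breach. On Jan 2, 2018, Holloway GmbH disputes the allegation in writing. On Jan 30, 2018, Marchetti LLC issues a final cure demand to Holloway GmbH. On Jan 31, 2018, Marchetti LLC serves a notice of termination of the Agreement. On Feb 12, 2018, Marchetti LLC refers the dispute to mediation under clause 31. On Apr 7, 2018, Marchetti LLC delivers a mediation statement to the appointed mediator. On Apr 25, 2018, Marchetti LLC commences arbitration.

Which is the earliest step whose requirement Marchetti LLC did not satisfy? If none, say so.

Step 1 — counting 88 days from Oct 7, 2017 (when the breach is discovered) gives a deadline of Jan 3, 2018; done Dec 7, 2017 — timely.
Step 2 — counting 19 days from Dec 7, 2017 (when the default notice is delivered) gives a deadline of Dec 26, 2017; Dec 28, 2017 misses that deadline by 2 days.
No need to go further; step 2 was not satisfied.

Step 2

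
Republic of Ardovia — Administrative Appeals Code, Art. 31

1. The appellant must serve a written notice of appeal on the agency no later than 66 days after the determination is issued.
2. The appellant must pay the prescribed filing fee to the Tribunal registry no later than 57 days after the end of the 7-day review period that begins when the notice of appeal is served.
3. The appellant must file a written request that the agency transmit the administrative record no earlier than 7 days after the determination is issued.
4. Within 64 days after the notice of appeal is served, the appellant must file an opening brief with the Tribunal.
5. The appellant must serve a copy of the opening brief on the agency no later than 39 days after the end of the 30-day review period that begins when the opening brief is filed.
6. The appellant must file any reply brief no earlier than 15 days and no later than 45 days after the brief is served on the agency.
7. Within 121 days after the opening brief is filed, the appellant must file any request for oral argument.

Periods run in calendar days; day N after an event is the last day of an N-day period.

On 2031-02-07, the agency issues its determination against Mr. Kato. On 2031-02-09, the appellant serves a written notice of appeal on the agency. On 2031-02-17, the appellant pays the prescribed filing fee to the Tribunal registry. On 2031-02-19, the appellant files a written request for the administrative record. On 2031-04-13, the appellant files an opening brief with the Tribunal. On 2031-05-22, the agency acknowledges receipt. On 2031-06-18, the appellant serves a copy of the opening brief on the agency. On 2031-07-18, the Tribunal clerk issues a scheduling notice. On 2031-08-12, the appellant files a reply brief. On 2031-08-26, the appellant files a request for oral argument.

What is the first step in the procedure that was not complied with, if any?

Step 6

Step 1: 66 days after 2031-02-07 (when the determination is issued) is 2031-04-14; 2031-02-09 is within that limit.
Step 2: 57 days after 2031-02-16 (end of the 7-day review period, which began when the notice of appeal is served on 2031-02-09) is 2031-04-14; completed 2031-02-17, before the deadline.
Step 3: the earliest permitted date is 7 days after 2031-02-07 (when the determination is issued), i.e. 2031-02-14; done 2031-02-19 — permitted.
Step 4: 64 days after 2031-02-09 (when the notice of appeal is served) is 2031-04-14; completed 2031-04-13, before the deadline.
Step 5: 39 days after 2031-05-13 (end of the 30-day review period, which began when the opening brief is filed on 2031-04-13) is 2031-06-21; 2031-06-18 is within that limit.
Step 6: the window is 15–45 days after 2031-06-18 (when the brief is served on the agency), so 2031-07-03 through 2031-08-02; done 2031-08-12 — 10 days after the window closed.
That is the first point of non-compliance.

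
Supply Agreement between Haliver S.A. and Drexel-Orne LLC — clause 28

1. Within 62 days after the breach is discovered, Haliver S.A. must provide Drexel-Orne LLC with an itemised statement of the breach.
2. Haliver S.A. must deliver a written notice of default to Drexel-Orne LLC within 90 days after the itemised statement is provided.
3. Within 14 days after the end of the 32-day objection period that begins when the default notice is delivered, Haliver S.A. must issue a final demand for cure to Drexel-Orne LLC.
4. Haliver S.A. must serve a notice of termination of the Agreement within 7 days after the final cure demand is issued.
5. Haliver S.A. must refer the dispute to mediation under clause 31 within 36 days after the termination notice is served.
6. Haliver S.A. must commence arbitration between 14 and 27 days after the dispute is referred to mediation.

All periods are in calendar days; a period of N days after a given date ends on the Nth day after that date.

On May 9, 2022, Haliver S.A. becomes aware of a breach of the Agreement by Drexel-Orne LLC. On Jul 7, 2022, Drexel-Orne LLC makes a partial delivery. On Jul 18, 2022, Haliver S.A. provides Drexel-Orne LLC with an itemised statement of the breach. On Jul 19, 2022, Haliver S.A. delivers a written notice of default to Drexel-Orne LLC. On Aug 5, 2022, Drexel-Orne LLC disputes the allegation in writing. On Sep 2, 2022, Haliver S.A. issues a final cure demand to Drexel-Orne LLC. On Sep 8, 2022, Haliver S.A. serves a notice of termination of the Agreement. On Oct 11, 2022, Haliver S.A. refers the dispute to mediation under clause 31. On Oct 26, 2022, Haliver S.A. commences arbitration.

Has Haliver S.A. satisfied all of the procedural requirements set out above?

No

Step 1: 62 days after May 9, 2022 (when the breach is discovered) is Jul 10, 2022; Jul 18, 2022 misses that deadline by 8 days.
That is the first point of non-compliance.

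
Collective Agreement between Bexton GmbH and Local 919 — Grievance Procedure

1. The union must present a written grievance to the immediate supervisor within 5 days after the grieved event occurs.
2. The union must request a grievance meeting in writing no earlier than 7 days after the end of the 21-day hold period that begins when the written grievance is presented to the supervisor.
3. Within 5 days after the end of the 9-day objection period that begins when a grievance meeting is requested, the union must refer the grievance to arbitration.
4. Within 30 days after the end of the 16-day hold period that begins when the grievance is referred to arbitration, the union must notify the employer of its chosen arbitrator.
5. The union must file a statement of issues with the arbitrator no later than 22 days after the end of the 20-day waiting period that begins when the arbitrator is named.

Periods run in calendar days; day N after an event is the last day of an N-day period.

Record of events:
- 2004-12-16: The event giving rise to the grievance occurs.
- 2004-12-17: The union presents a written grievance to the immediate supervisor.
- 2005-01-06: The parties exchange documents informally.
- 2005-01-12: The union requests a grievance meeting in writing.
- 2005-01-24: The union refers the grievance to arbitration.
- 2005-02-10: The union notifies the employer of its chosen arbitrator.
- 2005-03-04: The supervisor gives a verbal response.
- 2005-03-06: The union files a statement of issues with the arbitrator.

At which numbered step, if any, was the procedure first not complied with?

Step 2

Step 1 — counting 5 days from 2004-12-16 (when the grieved event occurs) gives a deadline of 2004-12-21; completed 2004-12-17, before the deadline.
Step 2 — must wait 7 days from 2005-01-07 (end of the 21-day hold period, which began when the written grievance is presented to the supervisor on 2004-12-17), so not before 2005-01-14; acted on 2005-01-12, 2 days prematurely.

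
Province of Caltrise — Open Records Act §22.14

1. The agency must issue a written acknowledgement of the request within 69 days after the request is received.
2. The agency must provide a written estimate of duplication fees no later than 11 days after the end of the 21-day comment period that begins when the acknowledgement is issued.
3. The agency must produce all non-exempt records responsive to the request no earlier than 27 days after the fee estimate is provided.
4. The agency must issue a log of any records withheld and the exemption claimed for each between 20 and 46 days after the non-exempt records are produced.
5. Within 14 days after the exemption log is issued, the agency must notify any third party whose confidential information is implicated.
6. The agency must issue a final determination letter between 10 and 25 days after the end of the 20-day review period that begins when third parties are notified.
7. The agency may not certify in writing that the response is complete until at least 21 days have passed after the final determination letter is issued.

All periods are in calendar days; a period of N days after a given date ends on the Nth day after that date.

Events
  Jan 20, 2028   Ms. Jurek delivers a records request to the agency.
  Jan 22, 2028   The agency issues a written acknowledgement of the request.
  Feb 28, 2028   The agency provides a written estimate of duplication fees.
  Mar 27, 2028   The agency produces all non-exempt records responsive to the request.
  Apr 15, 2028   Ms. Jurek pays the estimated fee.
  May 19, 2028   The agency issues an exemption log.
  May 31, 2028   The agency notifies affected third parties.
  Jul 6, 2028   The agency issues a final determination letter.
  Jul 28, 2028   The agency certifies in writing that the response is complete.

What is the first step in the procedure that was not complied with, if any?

Step 2

Step 1: 69 days after Jan 20, 2028 (when the request is received) is Mar 29, 2028; done Jan 22, 2028 — timely.
Step 2: 11 days after Feb 12, 2028 (end of the 21-day comment period, which began when the acknowledgement is issued on Jan 22, 2028) is Feb 23, 2028; not done until Feb 28, 2028, 5 days after the deadline.
The analysis stops there.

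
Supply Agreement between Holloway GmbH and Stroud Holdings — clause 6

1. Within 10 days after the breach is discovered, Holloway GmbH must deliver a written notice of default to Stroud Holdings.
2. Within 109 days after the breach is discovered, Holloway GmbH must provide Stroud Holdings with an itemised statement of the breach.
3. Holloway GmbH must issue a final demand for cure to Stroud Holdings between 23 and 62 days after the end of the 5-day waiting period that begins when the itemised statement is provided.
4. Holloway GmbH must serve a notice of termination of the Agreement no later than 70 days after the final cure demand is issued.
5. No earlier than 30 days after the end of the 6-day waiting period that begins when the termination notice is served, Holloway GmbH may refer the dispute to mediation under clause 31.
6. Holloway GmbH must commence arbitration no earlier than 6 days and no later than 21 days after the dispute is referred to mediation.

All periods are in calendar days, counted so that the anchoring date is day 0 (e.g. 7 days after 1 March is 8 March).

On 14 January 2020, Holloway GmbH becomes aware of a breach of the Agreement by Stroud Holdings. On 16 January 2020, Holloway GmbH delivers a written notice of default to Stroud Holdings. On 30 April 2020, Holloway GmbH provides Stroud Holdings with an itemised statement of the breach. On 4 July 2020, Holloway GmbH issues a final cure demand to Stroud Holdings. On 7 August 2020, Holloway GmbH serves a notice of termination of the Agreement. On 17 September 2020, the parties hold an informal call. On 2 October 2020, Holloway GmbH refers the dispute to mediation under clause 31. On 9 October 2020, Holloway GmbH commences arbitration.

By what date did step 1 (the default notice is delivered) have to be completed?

Step 1 runs from 14 January 2020, when the breach is discovered. 10 days after 14 January 2020 is 24 January 2020.

24 January 2020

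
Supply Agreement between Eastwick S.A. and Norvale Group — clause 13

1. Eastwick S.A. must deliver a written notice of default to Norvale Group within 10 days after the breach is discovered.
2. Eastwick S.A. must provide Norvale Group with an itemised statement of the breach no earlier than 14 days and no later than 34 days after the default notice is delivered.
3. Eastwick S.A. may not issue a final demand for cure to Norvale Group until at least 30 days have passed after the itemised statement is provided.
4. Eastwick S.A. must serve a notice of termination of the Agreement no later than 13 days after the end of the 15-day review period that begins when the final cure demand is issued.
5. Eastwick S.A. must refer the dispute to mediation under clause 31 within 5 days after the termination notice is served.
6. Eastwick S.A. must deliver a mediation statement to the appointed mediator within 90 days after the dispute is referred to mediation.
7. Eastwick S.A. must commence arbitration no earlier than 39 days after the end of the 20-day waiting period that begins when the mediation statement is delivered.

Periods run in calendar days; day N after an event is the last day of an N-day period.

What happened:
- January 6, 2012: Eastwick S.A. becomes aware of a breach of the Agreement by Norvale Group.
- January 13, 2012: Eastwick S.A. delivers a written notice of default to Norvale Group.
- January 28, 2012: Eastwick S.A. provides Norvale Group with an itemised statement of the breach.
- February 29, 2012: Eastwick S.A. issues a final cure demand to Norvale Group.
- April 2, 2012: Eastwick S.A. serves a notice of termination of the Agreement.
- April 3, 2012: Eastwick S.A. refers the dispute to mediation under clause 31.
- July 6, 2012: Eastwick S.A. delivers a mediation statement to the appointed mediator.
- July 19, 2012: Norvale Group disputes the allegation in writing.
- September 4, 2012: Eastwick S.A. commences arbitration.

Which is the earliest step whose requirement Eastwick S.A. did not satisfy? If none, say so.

Step 4

(1) due by January 6, 2012 + 10 days = January 16, 2012; done January 13, 2012 — timely.
(2) the permitted window runs from January 13, 2012 + 14 = January 27, 2012 to January 13, 2012 + 34 = February 16, 2012; done January 28, 2012, which is between those dates.
(3) permitted from January 28, 2012 + 30 days = February 27, 2012 onward; done February 29, 2012 — permitted.
(4) due by March 15, 2012 + 13 days = March 28, 2012; not done until April 2, 2012, 5 days after the deadline.
No need to go further; step 4 was not satisfied.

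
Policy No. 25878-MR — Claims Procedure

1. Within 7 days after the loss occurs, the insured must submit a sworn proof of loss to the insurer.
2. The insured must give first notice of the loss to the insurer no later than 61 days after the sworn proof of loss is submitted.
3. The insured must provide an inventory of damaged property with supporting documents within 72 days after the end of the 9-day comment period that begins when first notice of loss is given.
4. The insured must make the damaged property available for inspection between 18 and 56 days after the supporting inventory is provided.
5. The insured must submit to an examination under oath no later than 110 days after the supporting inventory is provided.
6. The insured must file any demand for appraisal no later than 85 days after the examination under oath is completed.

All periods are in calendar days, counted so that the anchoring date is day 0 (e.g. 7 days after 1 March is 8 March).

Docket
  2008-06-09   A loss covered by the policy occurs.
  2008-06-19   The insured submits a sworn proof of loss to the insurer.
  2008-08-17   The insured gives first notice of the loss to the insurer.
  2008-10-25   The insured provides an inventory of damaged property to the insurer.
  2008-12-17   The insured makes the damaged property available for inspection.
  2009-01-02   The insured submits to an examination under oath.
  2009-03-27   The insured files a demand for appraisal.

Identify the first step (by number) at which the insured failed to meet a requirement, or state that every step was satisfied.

Step 1

(1) due by 2008-06-09 + 7 days = 2008-06-16; 2008-06-19 misses that deadline by 3 days.
Later steps need not be reached.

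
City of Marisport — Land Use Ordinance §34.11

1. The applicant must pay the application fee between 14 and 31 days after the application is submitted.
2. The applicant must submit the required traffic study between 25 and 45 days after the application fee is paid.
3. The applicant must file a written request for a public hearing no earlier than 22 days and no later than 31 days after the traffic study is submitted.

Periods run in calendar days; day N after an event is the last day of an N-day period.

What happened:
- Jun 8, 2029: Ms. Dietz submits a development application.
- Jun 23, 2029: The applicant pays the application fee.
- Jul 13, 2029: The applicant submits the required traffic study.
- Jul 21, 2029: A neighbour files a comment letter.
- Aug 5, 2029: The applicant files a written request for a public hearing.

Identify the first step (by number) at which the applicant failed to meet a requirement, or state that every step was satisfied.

Step 1 — 14 and 31 days from Jun 8, 2029 (when the application is submitted) are Jun 22, 2029 and Jul 9, 2029 respectively; Jun 23, 2029 falls inside that range.
Step 2 — 25 and 45 days from Jun 23, 2029 (when the application fee is paid) are Jul 18, 2029 and Aug 7, 2029 respectively; done Jul 13, 2029 — 5 days before the window opened.
The analysis stops there.

Step 2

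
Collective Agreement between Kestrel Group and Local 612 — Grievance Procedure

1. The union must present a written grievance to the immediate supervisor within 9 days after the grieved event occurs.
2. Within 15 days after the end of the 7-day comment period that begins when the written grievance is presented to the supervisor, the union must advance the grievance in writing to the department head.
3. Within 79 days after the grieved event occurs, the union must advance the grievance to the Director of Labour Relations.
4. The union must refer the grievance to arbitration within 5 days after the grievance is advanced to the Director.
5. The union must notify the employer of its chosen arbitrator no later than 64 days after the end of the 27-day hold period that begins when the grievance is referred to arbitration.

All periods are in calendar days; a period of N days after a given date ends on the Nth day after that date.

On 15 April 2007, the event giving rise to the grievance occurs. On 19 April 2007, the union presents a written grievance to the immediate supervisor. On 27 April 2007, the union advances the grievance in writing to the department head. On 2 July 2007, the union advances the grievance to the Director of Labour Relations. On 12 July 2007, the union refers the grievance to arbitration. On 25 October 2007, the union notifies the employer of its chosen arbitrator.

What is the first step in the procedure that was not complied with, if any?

Step 1 — counting 9 days from 15 April 2007 (when the grieved event occurs) gives a deadline of 24 April 2007; completed 19 April 2007, before the deadline.
Step 2 — counting 15 days from 26 April 2007 (end of the 7-day comment period, which began when the written grievance is presented to the supervisor on 19 April 2007) gives a deadline of 11 May 2007; completed 27 April 2007, before the deadline.
Step 3 — counting 79 days from 15 April 2007 (when the grieved event occurs) gives a deadline of 3 July 2007; done 2 July 2007 — timely.
Step 4 — counting 5 days from 2 July 2007 (when the grievance is advanced to the Director) gives a deadline of 7 July 2007; not done until 12 July 2007, 5 days after the deadline.

Step 4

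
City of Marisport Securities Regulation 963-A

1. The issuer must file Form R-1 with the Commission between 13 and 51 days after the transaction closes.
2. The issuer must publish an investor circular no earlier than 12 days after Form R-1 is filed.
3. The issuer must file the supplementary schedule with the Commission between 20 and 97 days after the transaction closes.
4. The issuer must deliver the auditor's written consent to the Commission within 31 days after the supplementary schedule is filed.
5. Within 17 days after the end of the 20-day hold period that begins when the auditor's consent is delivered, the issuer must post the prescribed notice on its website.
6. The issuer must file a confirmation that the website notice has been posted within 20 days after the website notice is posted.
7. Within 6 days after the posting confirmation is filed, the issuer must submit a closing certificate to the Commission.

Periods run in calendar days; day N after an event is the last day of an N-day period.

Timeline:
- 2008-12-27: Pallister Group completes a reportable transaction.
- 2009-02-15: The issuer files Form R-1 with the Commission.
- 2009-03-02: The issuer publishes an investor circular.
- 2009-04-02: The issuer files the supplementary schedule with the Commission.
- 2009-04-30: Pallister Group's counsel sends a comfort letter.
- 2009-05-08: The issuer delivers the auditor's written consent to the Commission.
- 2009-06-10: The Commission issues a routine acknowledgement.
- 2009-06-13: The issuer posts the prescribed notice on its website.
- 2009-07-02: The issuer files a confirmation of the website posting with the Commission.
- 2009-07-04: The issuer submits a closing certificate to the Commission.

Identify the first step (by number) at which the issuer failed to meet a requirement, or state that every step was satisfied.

Step 4

Step 1 — 13 and 51 days from 2008-12-27 (when the transaction closes) are 2009-01-09 and 2009-02-16 respectively; 2009-02-15 falls inside that range.
Step 2 — must wait 12 days from 2009-02-15 (when Form R-1 is filed), so not before 2009-02-27; done 2009-03-02 — permitted.
Step 3 — 20 and 97 days from 2008-12-27 (when the transaction closes) are 2009-01-16 and 2009-04-03 respectively; done 2009-04-02 — within the window.
Step 4 — counting 31 days from 2009-04-02 (when the supplementary schedule is filed) gives a deadline of 2009-05-03; not done until 2009-05-08, 5 days after the deadline.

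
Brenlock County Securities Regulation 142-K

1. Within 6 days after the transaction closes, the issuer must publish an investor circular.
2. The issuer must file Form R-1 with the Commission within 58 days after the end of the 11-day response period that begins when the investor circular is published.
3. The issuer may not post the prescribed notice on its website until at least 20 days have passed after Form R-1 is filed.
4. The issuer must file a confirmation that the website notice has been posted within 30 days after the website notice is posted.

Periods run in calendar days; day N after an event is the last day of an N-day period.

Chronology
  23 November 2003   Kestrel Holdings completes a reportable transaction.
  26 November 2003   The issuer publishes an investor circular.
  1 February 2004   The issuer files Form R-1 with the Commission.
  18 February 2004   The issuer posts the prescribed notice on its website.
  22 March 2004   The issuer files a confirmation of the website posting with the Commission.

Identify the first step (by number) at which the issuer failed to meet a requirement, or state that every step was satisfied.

Step 1 — counting 6 days from 23 November 2003 (when the transaction closes) gives a deadline of 29 November 2003; 26 November 2003 is within that limit.
Step 2 — counting 58 days from 7 December 2003 (end of the 11-day response period, which began when the investor circular is published on 26 November 2003) gives a deadline of 3 February 2004; completed 1 February 2004, before the deadline.
Step 3 — must wait 20 days from 1 February 2004 (when Form R-1 is filed), so not before 21 February 2004; done 18 February 2004 — 3 days too early.

Step 3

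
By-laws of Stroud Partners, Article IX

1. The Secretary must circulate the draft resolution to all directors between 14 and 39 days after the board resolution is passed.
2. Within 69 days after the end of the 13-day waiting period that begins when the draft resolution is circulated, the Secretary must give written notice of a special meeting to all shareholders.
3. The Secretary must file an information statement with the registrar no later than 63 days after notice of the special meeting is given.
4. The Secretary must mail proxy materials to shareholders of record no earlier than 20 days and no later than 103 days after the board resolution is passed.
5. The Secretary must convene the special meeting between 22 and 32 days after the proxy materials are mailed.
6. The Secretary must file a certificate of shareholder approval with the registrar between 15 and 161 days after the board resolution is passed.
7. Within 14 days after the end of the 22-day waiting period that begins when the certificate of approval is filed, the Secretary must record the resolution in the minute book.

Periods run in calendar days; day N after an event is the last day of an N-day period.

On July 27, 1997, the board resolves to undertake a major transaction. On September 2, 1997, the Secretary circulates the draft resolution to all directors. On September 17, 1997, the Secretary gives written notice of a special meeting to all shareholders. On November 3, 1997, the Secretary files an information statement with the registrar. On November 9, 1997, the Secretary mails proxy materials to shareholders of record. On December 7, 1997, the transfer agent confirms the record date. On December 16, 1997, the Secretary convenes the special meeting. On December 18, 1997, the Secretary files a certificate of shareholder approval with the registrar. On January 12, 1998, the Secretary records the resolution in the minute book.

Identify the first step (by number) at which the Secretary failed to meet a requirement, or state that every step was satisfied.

Step 1: the window is 14–39 days after July 27, 1997 (when the board resolution is passed), so August 10, 1997 through September 4, 1997; September 2, 1997 falls inside that range.
Step 2: 69 days after September 15, 1997 (end of the 13-day waiting period, which began when the draft resolution is circulated on September 2, 1997) is November 23, 1997; done September 17, 1997 — timely.
Step 3: 63 days after September 17, 1997 (when notice of the special meeting is given) is November 19, 1997; November 3, 1997 is within that limit.
Step 4: the window is 20–103 days after July 27, 1997 (when the board resolution is passed), so August 16, 1997 through November 7, 1997; done November 9, 1997 — 2 days after the window closed.
Later steps need not be reached.

Step 4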